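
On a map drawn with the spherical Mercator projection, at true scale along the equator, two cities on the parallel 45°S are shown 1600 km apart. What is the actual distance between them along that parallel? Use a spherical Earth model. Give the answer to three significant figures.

1130 km

The Mercator projection is conformal; its linear scale factor is the same in every direction and equals sec φ = 1/cos φ.
Along the parallel at 45°, map distances are exaggerated by k = sec 45° = 1.414.
True distance = 1600 / 1.414 = 1600 × cos 45° ≈ 1130 km.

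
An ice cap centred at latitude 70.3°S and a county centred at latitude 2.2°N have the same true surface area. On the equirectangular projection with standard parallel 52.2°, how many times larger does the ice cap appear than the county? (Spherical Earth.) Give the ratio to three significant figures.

With standard parallel φ₀ = 52.2°, the equirectangular projection gives x = Rλ cos φ₀, y = Rφ, so h = 1 and k = cos 52.2° / cos φ.
Areal scale at 70.3°: h·k = 1.000 × 1.818 = 1.818.
Areal scale at 2.2°: h·k = 1.000 × 0.6134 = 0.6134.
Ratio = 1.818/0.6134 ≈ 2.96.

2.96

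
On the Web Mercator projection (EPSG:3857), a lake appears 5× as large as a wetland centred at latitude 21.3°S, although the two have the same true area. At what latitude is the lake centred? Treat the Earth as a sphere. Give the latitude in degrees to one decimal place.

For equal true areas on Mercator, apparent areas scale as sec²φ, so the ratio is cos²φ₂ / cos²φ₁.
cos²φ₂ / cos²φ₁ = 5  ⇒  cos φ₁ = cos 21.3° / √5 = 0.9317/2.236 = 0.4167.
φ₁ = arccos(0.4167) ≈ 65.4°.

65.4°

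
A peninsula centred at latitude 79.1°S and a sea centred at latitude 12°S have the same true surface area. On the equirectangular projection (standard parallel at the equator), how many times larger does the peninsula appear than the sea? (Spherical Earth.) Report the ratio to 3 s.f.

For the equirectangular projection with φ₀ = 0 (plate carrée), h = 1 along meridians and k = sec φ along parallels.
Areal scale at 79.1°: h·k = 1.000 × 5.288 = 5.288.
Areal scale at 12°: h·k = 1.000 × 1.022 = 1.022.
Ratio = 5.288/1.022 ≈ 5.17.

5.17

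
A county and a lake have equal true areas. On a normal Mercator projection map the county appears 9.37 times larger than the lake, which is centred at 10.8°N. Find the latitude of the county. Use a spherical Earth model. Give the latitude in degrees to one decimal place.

Mercator areal scale is sec²φ, so apparent-area ratio = sec²φ₁ / sec²φ₂ = cos²φ₂ / cos²φ₁.
cos²φ₂ / cos²φ₁ = 9.37  ⇒  cos φ₁ = cos 10.8° / √9.37 = 0.9823/3.061 = 0.3209.
φ₁ = arccos(0.3209) ≈ 71.3°.

71.3°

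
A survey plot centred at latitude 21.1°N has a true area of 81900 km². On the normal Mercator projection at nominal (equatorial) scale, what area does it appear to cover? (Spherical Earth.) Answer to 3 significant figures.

The Mercator projection is conformal; its linear scale factor is the same in every direction and equals sec φ = 1/cos φ.
Areal scale = k² = sec²φ = 1/cos²(21.1°) = 1/0.9330² = 1.149.
Apparent area = 81900 × 1.149 ≈ 94100 km².

94100 km²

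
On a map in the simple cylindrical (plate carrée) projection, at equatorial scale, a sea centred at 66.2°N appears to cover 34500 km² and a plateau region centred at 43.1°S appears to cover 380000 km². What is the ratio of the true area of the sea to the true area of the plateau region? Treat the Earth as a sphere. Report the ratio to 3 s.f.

0.0502

Plate carrée has h = 1 and k = sec φ, giving areal scale sec φ; true area = (apparent area) · cos φ.
True area of sea: 34500 × cos(66.2°) = 34500 × 0.4035 = 13920 km².
True area of plateau region: 380000 × cos(43.1°) = 380000 × 0.7302 = 277500 km².
Ratio = 13920 / 277500 ≈ 0.0502.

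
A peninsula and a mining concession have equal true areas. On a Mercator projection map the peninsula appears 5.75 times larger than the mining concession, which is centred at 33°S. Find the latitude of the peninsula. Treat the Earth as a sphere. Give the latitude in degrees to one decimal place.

Mercator areal scale is sec²φ, so apparent-area ratio = sec²φ₁ / sec²φ₂ = cos²φ₂ / cos²φ₁.
cos²φ₂ / cos²φ₁ = 5.75  ⇒  cos φ₁ = cos 33° / √5.75 = 0.8387/2.398 = 0.3497.
φ₁ = arccos(0.3497) ≈ 69.5°.

69.5°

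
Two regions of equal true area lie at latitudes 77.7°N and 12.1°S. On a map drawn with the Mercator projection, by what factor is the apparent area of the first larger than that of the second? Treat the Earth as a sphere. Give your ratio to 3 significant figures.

21.1

On Mercator, area is exaggerated by sec²φ = 1/cos²φ.
At 77.7°: sec²(77.7°) = 1/0.2130² = 22.04.
At 12.1°: sec²(12.1°) = 1/0.9778² = 1.046.
Ratio = 22.04/1.046 = cos²(12.1°)/cos²(77.7°) ≈ 21.1.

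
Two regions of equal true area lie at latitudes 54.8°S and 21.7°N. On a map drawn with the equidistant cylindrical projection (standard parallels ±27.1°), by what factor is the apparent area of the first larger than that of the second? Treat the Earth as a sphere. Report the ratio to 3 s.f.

In the equirectangular projection with standard parallel φ₀ = 27.1° (x = Rλ cos φ₀, y = Rφ), meridians are true-scale (h = 1) and the parallel scale is k = cos φ₀ / cos φ.
Areal scale at 54.8°: h·k = 1.000 × 1.544 = 1.544.
Areal scale at 21.7°: h·k = 1.000 × 0.9581 = 0.9581.
Ratio = 1.544/0.9581 ≈ 1.61.

1.61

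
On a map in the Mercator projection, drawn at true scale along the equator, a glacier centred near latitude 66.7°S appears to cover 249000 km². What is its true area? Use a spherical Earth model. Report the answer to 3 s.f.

39000 km²

The Mercator projection is conformal; its linear scale factor is the same in every direction and equals sec φ = 1/cos φ.
Areal scale = k² = sec²φ = 1/cos²(66.7°) = 1/0.3955² = 6.392.
True area = apparent / (areal scale) = 249000 / 6.392 ≈ 39000 km².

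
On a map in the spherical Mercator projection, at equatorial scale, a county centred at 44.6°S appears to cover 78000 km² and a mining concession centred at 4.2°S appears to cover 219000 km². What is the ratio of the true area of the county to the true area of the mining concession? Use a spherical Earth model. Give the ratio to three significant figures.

0.182

On Mercator the areal scale is sec²φ, so true area = apparent × cos²φ.
True area of county: 78000 × cos²(44.6°) = 78000 × 0.5070 = 39540 km².
True area of mining concession: 219000 × cos²(4.2°) = 219000 × 0.9946 = 217800 km².
Ratio = 39540 / 217800 ≈ 0.182.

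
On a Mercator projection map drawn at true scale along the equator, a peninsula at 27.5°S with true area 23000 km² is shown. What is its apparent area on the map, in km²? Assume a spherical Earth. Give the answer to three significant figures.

Mercator is conformal, so the point scale is isotropic: h = k = sec φ = 1/cos φ.
Areal scale = k² = sec²φ = 1/cos²(27.5°) = 1/0.8870² = 1.271.
Apparent area = 23000 × 1.271 ≈ 29200 km².

29200 km²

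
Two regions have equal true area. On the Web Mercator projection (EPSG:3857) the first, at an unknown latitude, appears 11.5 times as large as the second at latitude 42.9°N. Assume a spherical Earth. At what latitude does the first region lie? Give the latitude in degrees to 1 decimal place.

77.5°

Mercator areal scale is sec²φ, so apparent-area ratio = sec²φ₁ / sec²φ₂ = cos²φ₂ / cos²φ₁.
cos²φ₂ / cos²φ₁ = 11.5  ⇒  cos φ₁ = cos 42.9° / √11.5 = 0.7325/3.391 = 0.2160.
φ₁ = arccos(0.2160) ≈ 77.5°.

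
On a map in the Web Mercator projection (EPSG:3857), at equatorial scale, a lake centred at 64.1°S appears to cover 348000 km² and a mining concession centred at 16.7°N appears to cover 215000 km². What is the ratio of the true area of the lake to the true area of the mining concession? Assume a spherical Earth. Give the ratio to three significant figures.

0.337

Mercator's areal exaggeration is sec²φ; hence true area = (apparent area) · cos²φ.
True area of lake: 348000 × cos²(64.1°) = 348000 × 0.1908 = 66400 km².
True area of mining concession: 215000 × cos²(16.7°) = 215000 × 0.9174 = 197200 km².
Ratio = 66400 / 197200 ≈ 0.337.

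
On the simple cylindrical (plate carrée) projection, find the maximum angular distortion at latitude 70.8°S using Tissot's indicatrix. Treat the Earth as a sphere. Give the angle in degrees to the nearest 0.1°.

60.7°

In the plate carrée (x = Rλ, y = Rφ), meridians are true-scale (h = 1) and parallels are stretched by k = sec φ.
At 70.8°: h = 1.000, k = 3.041; principal scales a = 3.041, b = 1.000.
sin(ω/2) = (a − b)/(a + b) = 2.041/4.041 = 0.5050, so ω = 2 arcsin(0.5050) ≈ 60.7°.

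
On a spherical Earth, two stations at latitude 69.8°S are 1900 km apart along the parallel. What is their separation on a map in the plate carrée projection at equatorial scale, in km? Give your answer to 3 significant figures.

For the equirectangular projection with φ₀ = 0 (plate carrée), h = 1 along meridians and k = sec φ along parallels.
Along the parallel, k = sec 69.8° = 1/0.3453 = 2.896.
Map distance = 1900 × 2.896 ≈ 5500 km.

5500 km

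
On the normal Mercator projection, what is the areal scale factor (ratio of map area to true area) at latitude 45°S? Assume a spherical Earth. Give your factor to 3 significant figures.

2.00

The Mercator projection is conformal; its linear scale factor is the same in every direction and equals sec φ = 1/cos φ.
Areal scale = k² = sec²φ = 1/cos²(45°) = 1/0.7071² = 2.000.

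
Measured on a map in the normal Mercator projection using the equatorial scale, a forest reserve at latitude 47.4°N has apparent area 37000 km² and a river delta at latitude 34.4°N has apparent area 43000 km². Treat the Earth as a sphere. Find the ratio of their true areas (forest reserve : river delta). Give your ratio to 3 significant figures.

0.579

Since Mercator area scale is 1/cos²φ, the true area equals the apparent area multiplied by cos²φ.
True area of forest reserve: 37000 × cos²(47.4°) = 37000 × 0.4582 = 16950 km².
True area of river delta: 43000 × cos²(34.4°) = 43000 × 0.6808 = 29270 km².
Ratio = 16950 / 29270 ≈ 0.579.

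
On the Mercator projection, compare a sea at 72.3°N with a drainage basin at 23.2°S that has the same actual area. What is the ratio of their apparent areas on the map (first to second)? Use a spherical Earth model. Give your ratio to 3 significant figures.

On Mercator, area is exaggerated by sec²φ = 1/cos²φ.
At 72.3°: sec²(72.3°) = 1/0.3040² = 10.82.
At 23.2°: sec²(23.2°) = 1/0.9191² = 1.184.
Ratio = 10.82/1.184 = cos²(23.2°)/cos²(72.3°) ≈ 9.14.

9.14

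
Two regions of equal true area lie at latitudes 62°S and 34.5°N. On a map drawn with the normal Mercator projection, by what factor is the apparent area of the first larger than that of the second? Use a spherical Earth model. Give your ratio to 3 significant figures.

3.08

Mercator areal scale is sec²φ.
At 62°: sec²(62°) = 1/0.4695² = 4.537.
At 34.5°: sec²(34.5°) = 1/0.8241² = 1.472.
Ratio = 4.537/1.472 = cos²(34.5°)/cos²(62°) ≈ 3.08.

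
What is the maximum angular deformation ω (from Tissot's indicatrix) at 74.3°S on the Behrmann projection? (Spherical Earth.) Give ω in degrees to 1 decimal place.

Behrmann is a cylindrical equal-area projection with standard parallels at ±30°. A cylindrical equal-area projection with standard parallel φ₀ has meridian scale h = cos φ / cos φ₀ and parallel scale k = cos φ₀ / cos φ (so areas are preserved, h·k = 1).
At 74.3°: h = 0.3125, k = 3.200; principal scales a = 3.200, b = 0.3125.
sin(ω/2) = (a − b)/(a + b) = 2.888/3.513 = 0.8221, so ω = 2 arcsin(0.8221) ≈ 110.6°.

110.6°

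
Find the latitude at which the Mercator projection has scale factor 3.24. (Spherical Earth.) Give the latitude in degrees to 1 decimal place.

Mercator scale is k = sec φ = 1/cos φ.
1/cos φ = 3.24  ⇒  cos φ = 0.3086  ⇒  φ = arccos(0.3086) ≈ 72.0°.

72.0°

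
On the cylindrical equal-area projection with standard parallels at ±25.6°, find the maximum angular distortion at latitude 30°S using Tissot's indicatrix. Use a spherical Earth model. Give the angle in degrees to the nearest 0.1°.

For cylindrical equal-area with standard parallel φ₀, h = cos φ / cos φ₀ and k = cos φ₀ / cos φ, so h·k = 1.
At 30°: h = 0.9603, k = 1.041; principal scales a = 1.041, b = 0.9603.
sin(ω/2) = (a − b)/(a + b) = 0.08105/2.002 = 0.04049, so ω = 2 arcsin(0.04049) ≈ 4.6°.

4.6°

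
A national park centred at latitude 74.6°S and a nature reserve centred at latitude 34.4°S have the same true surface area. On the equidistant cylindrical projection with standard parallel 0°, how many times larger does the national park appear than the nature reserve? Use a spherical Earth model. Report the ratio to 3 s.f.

For the equirectangular projection with φ₀ = 0 (plate carrée), h = 1 along meridians and k = sec φ along parallels.
Areal scale at 74.6°: h·k = 1.000 × 3.766 = 3.766.
Areal scale at 34.4°: h·k = 1.000 × 1.212 = 1.212.
Ratio = 3.766/1.212 ≈ 3.11.

3.11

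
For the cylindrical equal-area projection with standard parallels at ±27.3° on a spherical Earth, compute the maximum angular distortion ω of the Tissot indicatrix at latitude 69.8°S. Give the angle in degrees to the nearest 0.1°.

A cylindrical equal-area projection with standard parallel φ₀ has meridian scale h = cos φ / cos φ₀ and parallel scale k = cos φ₀ / cos φ (so areas are preserved, h·k = 1).
At 69.8°: h = 0.3886, k = 2.573; principal scales a = 2.573, b = 0.3886.
sin(ω/2) = (a − b)/(a + b) = 2.185/2.962 = 0.7376, so ω = 2 arcsin(0.7376) ≈ 95.1°.

95.1°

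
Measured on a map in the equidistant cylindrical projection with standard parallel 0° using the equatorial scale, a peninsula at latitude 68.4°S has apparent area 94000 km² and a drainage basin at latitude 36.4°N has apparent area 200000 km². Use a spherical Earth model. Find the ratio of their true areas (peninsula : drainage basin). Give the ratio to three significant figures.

On the plate carrée, areal scale = h·k = 1 × sec φ, so true area = apparent × cos φ.
True area of peninsula: 94000 × cos(68.4°) = 94000 × 0.3681 = 34600 km².
True area of drainage basin: 200000 × cos(36.4°) = 200000 × 0.8049 = 161000 km².
Ratio = 34600 / 161000 ≈ 0.215.

0.215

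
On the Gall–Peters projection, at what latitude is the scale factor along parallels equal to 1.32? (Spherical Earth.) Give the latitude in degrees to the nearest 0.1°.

57.6°

The Gall–Peters projection is cylindrical equal-area with φ₀ = 45°. For cylindrical equal-area with standard parallel φ₀, h = cos φ / cos φ₀ and k = cos φ₀ / cos φ, so h·k = 1.
k = cos φ₀ / cos φ = 1.32  ⇒  cos φ = cos 45° / 1.32 = 0.5357.
φ = arccos(0.5357) ≈ 57.6°.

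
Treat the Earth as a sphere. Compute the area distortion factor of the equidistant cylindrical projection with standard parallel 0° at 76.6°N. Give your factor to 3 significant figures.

4.32

For the equirectangular projection with φ₀ = 0 (plate carrée), h = 1 along meridians and k = sec φ along parallels.
Areal scale = h·k = 1 × sec φ; at 76.6°, h = 1.000, k = 4.315, so h·k = 4.315.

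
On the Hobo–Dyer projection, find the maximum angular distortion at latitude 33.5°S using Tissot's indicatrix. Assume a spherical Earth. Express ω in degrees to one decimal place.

5.7°

Hobo–Dyer is a cylindrical equal-area projection with standard parallels at ±37.5°. For cylindrical equal-area with standard parallel φ₀, h = cos φ / cos φ₀ and k = cos φ₀ / cos φ, so h·k = 1.
At 33.5°: h = 1.051, k = 0.9514; principal scales a = 1.051, b = 0.9514.
sin(ω/2) = (a − b)/(a + b) = 0.09970/2.002 = 0.04979, so ω = 2 arcsin(0.04979) ≈ 5.7°.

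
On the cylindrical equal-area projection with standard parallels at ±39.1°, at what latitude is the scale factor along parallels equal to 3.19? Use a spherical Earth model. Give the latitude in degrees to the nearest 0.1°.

75.9°

For cylindrical equal-area with standard parallel φ₀, h = cos φ / cos φ₀ and k = cos φ₀ / cos φ, so h·k = 1.
k = cos φ₀ / cos φ = 3.19  ⇒  cos φ = cos 39.1° / 3.19 = 0.2433.
φ = arccos(0.2433) ≈ 75.9°.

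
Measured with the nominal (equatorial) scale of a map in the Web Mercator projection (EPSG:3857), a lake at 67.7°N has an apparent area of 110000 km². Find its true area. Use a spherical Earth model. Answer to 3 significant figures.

15800 km²

The Mercator projection is conformal; its linear scale factor is the same in every direction and equals sec φ = 1/cos φ.
Areal scale = k² = sec²φ = 1/cos²(67.7°) = 1/0.3795² = 6.945.
True area = apparent / (areal scale) = 110000 / 6.945 ≈ 15800 km².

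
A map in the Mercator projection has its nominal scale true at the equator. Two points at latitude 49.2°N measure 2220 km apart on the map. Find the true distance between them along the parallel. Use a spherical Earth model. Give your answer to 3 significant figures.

Mercator is conformal, so the point scale is isotropic: h = k = sec φ = 1/cos φ.
Along the parallel at 49.2°, map distances are exaggerated by k = sec 49.2° = 1.530.
True distance = 2220 / 1.530 = 2220 × cos 49.2° ≈ 1450 km.

1450 km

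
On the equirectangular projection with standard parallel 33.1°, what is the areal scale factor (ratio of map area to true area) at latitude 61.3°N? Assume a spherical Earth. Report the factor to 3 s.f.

The equidistant cylindrical projection with φ₀ = 33.1° has h = 1 (meridians true) and k = cos φ₀ / cos φ along parallels.
Areal scale = h·k = 1 × cos φ₀ / cos φ; at 61.3°, h = 1.000, k = 1.744, so h·k = 1.744.

1.74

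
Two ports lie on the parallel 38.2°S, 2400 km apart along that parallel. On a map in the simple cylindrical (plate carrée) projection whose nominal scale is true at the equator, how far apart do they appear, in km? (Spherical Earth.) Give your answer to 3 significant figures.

For the equirectangular projection with φ₀ = 0 (plate carrée), h = 1 along meridians and k = sec φ along parallels.
Along the parallel, k = sec 38.2° = 1/0.7859 = 1.272.
Map distance = 2400 × 1.272 ≈ 3050 km.

3050 km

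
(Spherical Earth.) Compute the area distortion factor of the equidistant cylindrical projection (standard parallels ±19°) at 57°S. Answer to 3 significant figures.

1.74

The equidistant cylindrical projection with φ₀ = 19° has h = 1 (meridians true) and k = cos φ₀ / cos φ along parallels.
Areal scale = h·k = 1 × cos φ₀ / cos φ; at 57°, h = 1.000, k = 1.736, so h·k = 1.736.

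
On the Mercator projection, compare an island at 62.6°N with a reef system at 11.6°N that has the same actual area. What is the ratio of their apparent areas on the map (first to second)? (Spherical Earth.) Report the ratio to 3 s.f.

4.53

On Mercator, area is exaggerated by sec²φ = 1/cos²φ.
At 62.6°: sec²(62.6°) = 1/0.4602² = 4.722.
At 11.6°: sec²(11.6°) = 1/0.9796² = 1.042.
Ratio = 4.722/1.042 = cos²(11.6°)/cos²(62.6°) ≈ 4.53.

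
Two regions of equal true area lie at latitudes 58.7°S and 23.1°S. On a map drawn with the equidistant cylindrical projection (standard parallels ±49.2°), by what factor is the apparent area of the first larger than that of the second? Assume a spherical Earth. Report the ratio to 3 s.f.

1.77

The equidistant cylindrical projection with φ₀ = 49.2° has h = 1 (meridians true) and k = cos φ₀ / cos φ along parallels.
Areal scale at 58.7°: h·k = 1.000 × 1.258 = 1.258.
Areal scale at 23.1°: h·k = 1.000 × 0.7104 = 0.7104.
Ratio = 1.258/0.7104 ≈ 1.77.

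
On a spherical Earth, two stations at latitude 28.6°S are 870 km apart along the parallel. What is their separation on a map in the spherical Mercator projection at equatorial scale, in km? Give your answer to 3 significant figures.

For Mercator, h = k = sec φ (a conformal cylindrical projection has a single point scale, 1/cos φ).
Along the parallel, k = sec 28.6° = 1/0.8780 = 1.139.
Map distance = 870 × 1.139 ≈ 991 km.

991 km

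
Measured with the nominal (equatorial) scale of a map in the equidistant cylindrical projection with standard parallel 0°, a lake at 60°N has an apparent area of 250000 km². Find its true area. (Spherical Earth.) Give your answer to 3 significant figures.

For the equirectangular projection with φ₀ = 0 (plate carrée), h = 1 along meridians and k = sec φ along parallels.
Areal scale = h·k = 1 × sec φ; at 60°, h = 1.000, k = 2.000, so h·k = 2.000.
True area = apparent / (areal scale) = 250000 / 2.000 ≈ 125000 km².

125000 km²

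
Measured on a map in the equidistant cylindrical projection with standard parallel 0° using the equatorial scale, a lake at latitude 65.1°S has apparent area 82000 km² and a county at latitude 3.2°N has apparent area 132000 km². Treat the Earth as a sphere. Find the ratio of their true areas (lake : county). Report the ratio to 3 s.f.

0.262

Plate carrée has h = 1 and k = sec φ, giving areal scale sec φ; true area = (apparent area) · cos φ.
True area of lake: 82000 × cos(65.1°) = 82000 × 0.4210 = 34520 km².
True area of county: 132000 × cos(3.2°) = 132000 × 0.9984 = 131800 km².
Ratio = 34520 / 131800 ≈ 0.262.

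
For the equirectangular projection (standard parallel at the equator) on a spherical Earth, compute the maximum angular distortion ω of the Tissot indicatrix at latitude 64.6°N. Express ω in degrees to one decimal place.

In the plate carrée (x = Rλ, y = Rφ), meridians are true-scale (h = 1) and parallels are stretched by k = sec φ.
At 64.6°: h = 1.000, k = 2.331; principal scales a = 2.331, b = 1.000.
sin(ω/2) = (a − b)/(a + b) = 1.331/3.331 = 0.3996, so ω = 2 arcsin(0.3996) ≈ 47.1°.

47.1°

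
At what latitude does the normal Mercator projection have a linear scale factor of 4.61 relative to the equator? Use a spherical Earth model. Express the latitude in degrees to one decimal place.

77.5°

Mercator scale is k = sec φ = 1/cos φ.
1/cos φ = 4.61  ⇒  cos φ = 0.2169  ⇒  φ = arccos(0.2169) ≈ 77.5°.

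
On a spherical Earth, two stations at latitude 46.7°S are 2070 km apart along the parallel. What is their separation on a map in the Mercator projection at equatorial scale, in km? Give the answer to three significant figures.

3020 km

For Mercator, h = k = sec φ (a conformal cylindrical projection has a single point scale, 1/cos φ).
Along the parallel, k = sec 46.7° = 1/0.6858 = 1.458.
Map distance = 2070 × 1.458 ≈ 3020 km.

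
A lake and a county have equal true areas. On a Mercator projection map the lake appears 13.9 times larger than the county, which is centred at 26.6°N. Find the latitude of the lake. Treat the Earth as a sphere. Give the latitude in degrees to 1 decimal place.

76.1°

Mercator areal scale is sec²φ, so apparent-area ratio = sec²φ₁ / sec²φ₂ = cos²φ₂ / cos²φ₁.
cos²φ₂ / cos²φ₁ = 13.9  ⇒  cos φ₁ = cos 26.6° / √13.9 = 0.8942/3.728 = 0.2398.
φ₁ = arccos(0.2398) ≈ 76.1°.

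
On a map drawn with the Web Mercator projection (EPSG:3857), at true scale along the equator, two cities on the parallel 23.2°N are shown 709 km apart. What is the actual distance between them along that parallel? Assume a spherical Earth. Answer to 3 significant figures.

The Mercator projection is conformal; its linear scale factor is the same in every direction and equals sec φ = 1/cos φ.
Along the parallel at 23.2°, map distances are exaggerated by k = sec 23.2° = 1.088.
True distance = 709 / 1.088 = 709 × cos 23.2° ≈ 652 km.

652 km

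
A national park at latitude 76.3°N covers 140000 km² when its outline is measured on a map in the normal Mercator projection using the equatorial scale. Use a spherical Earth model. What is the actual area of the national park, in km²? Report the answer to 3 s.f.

7850 km²

Mercator is conformal, so the point scale is isotropic: h = k = sec φ = 1/cos φ.
Areal scale = k² = sec²φ = 1/cos²(76.3°) = 1/0.2368² = 17.83.
True area = apparent / (areal scale) = 140000 / 17.83 ≈ 7850 km².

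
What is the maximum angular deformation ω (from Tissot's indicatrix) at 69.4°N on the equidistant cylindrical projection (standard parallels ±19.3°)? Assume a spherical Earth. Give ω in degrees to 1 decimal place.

54.4°

In the equirectangular projection with standard parallel φ₀ = 19.3° (x = Rλ cos φ₀, y = Rφ), meridians are true-scale (h = 1) and the parallel scale is k = cos φ₀ / cos φ.
At 69.4°: h = 1.000, k = 2.682; principal scales a = 2.682, b = 1.000.
sin(ω/2) = (a − b)/(a + b) = 1.682/3.682 = 0.4569, so ω = 2 arcsin(0.4569) ≈ 54.4°.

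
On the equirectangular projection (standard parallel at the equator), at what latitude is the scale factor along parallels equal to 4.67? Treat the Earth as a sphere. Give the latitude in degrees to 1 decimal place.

Plate carrée: h = 1, k = sec φ along parallels.
sec φ = 4.67  ⇒  cos φ = 0.2141  ⇒  φ ≈ 77.6°.

77.6°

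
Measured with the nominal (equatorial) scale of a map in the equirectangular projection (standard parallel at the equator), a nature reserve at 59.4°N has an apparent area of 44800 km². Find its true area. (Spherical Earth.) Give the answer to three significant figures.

In the plate carrée (x = Rλ, y = Rφ), meridians are true-scale (h = 1) and parallels are stretched by k = sec φ.
Areal scale = h·k = 1 × sec φ; at 59.4°, h = 1.000, k = 1.964, so h·k = 1.964.
True area = apparent / (areal scale) = 44800 / 1.964 ≈ 22800 km².

22800 km²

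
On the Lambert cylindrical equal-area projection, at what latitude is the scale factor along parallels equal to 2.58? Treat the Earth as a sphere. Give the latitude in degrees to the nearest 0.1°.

The Lambert cylindrical equal-area projection is the cylindrical equal-area projection with its standard parallel at the equator (φ₀ = 0). For cylindrical equal-area with standard parallel φ₀, h = cos φ / cos φ₀ and k = cos φ₀ / cos φ, so h·k = 1.
k = cos φ₀ / cos φ = 2.58  ⇒  cos φ = cos 0° / 2.58 = 0.3876.
φ = arccos(0.3876) ≈ 67.2°.

67.2°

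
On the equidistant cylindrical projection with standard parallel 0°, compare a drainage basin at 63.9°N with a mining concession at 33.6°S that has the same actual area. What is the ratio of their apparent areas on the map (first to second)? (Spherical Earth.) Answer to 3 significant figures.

1.89

In the plate carrée (x = Rλ, y = Rφ), meridians are true-scale (h = 1) and parallels are stretched by k = sec φ.
Areal scale at 63.9°: h·k = 1.000 × 2.273 = 2.273.
Areal scale at 33.6°: h·k = 1.000 × 1.201 = 1.201.
Ratio = 2.273/1.201 ≈ 1.89.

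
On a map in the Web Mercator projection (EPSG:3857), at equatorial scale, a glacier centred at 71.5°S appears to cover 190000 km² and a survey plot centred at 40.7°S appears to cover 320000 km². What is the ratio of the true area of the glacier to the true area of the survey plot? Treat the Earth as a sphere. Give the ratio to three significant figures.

Since Mercator area scale is 1/cos²φ, the true area equals the apparent area multiplied by cos²φ.
True area of glacier: 190000 × cos²(71.5°) = 190000 × 0.1007 = 19130 km².
True area of survey plot: 320000 × cos²(40.7°) = 320000 × 0.5748 = 183900 km².
Ratio = 19130 / 183900 ≈ 0.104.

0.104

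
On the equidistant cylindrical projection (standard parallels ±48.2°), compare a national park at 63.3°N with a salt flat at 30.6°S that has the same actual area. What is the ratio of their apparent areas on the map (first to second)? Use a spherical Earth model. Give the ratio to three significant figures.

1.92

The equidistant cylindrical projection with φ₀ = 48.2° has h = 1 (meridians true) and k = cos φ₀ / cos φ along parallels.
Areal scale at 63.3°: h·k = 1.000 × 1.483 = 1.483.
Areal scale at 30.6°: h·k = 1.000 × 0.7744 = 0.7744.
Ratio = 1.483/0.7744 ≈ 1.92.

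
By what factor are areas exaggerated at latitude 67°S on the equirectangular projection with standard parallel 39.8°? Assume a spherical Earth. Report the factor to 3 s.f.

1.97

In the equirectangular projection with standard parallel φ₀ = 39.8° (x = Rλ cos φ₀, y = Rφ), meridians are true-scale (h = 1) and the parallel scale is k = cos φ₀ / cos φ.
Areal scale = h·k = 1 × cos φ₀ / cos φ; at 67°, h = 1.000, k = 1.966, so h·k = 1.966.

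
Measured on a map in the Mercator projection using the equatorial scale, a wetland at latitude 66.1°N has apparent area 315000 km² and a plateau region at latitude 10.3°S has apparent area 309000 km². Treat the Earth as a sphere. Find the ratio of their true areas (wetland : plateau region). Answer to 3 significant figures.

On Mercator the areal scale is sec²φ, so true area = apparent × cos²φ.
True area of wetland: 315000 × cos²(66.1°) = 315000 × 0.1641 = 51700 km².
True area of plateau region: 309000 × cos²(10.3°) = 309000 × 0.9680 = 299100 km².
Ratio = 51700 / 299100 ≈ 0.173.

0.173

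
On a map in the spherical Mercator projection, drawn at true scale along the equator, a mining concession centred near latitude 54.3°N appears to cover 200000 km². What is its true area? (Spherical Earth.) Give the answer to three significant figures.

The Mercator projection is conformal; its linear scale factor is the same in every direction and equals sec φ = 1/cos φ.
Areal scale = k² = sec²φ = 1/cos²(54.3°) = 1/0.5835² = 2.937.
True area = apparent / (areal scale) = 200000 / 2.937 ≈ 68100 km².

68100 km²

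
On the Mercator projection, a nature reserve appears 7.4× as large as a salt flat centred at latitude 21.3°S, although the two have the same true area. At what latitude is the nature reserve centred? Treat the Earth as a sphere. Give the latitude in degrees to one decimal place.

70.0°

For equal true areas on Mercator, apparent areas scale as sec²φ, so the ratio is cos²φ₂ / cos²φ₁.
cos²φ₂ / cos²φ₁ = 7.4  ⇒  cos φ₁ = cos 21.3° / √7.4 = 0.9317/2.720 = 0.3425.
φ₁ = arccos(0.3425) ≈ 70.0°.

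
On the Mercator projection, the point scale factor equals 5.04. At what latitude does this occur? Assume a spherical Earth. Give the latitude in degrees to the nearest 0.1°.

78.6°

Mercator scale is k = sec φ = 1/cos φ.
1/cos φ = 5.04  ⇒  cos φ = 0.1984  ⇒  φ = arccos(0.1984) ≈ 78.6°.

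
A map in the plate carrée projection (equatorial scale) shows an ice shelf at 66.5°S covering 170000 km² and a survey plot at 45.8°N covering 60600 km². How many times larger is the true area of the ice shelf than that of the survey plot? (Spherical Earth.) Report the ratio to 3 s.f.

1.60

On the plate carrée, areal scale = h·k = 1 × sec φ, so true area = apparent × cos φ.
True area of ice shelf: 170000 × cos(66.5°) = 170000 × 0.3987 = 67790 km².
True area of survey plot: 60600 × cos(45.8°) = 60600 × 0.6972 = 42250 km².
Ratio = 67790 / 42250 ≈ 1.60.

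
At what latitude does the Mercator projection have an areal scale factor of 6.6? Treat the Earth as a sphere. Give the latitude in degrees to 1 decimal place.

Mercator areal scale is sec²φ.
sec²φ = 6.6  ⇒  cos²φ = 0.1515  ⇒  cos φ = 0.3892.
φ = arccos(0.3892) ≈ 67.1°.

67.1°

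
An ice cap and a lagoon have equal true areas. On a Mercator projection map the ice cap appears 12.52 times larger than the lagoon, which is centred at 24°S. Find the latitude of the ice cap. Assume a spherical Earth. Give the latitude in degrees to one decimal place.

On Mercator, (apparent₁)/(apparent₂) = sec²φ₁ / sec²φ₂ when true areas are equal.
cos²φ₂ / cos²φ₁ = 12.52  ⇒  cos φ₁ = cos 24° / √12.52 = 0.9135/3.538 = 0.2582.
φ₁ = arccos(0.2582) ≈ 75.0°.

75.0°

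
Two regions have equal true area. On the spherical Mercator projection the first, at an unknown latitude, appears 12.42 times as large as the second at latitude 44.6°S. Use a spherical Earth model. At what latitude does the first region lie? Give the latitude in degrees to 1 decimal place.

Mercator areal scale is sec²φ, so apparent-area ratio = sec²φ₁ / sec²φ₂ = cos²φ₂ / cos²φ₁.
cos²φ₂ / cos²φ₁ = 12.42  ⇒  cos φ₁ = cos 44.6° / √12.42 = 0.7120/3.524 = 0.2020.
φ₁ = arccos(0.2020) ≈ 78.3°.

78.3°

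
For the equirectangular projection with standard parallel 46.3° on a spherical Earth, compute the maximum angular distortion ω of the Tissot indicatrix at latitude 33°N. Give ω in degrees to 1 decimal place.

11.1°

The equidistant cylindrical projection with φ₀ = 46.3° has h = 1 (meridians true) and k = cos φ₀ / cos φ along parallels.
At 33°: h = 1.000, k = 0.8238; principal scales a = 1.000, b = 0.8238.
sin(ω/2) = (a − b)/(a + b) = 0.1762/1.824 = 0.09662, so ω = 2 arcsin(0.09662) ≈ 11.1°.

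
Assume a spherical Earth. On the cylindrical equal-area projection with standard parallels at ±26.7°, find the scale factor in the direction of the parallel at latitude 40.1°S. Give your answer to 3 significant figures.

1.17

For cylindrical equal-area with standard parallel φ₀, h = cos φ / cos φ₀ and k = cos φ₀ / cos φ, so h·k = 1.
k = cos 26.7° / cos 40.1° = 0.8934/0.7649 = 1.168.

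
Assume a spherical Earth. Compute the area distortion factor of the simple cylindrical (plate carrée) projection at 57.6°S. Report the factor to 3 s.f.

1.87

In the plate carrée (x = Rλ, y = Rφ), meridians are true-scale (h = 1) and parallels are stretched by k = sec φ.
Areal scale = h·k = 1 × sec φ; at 57.6°, h = 1.000, k = 1.866, so h·k = 1.866.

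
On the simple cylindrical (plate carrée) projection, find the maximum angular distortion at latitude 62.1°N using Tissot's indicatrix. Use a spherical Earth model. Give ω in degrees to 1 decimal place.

42.5°

For the equirectangular projection with φ₀ = 0 (plate carrée), h = 1 along meridians and k = sec φ along parallels.
At 62.1°: h = 1.000, k = 2.137; principal scales a = 2.137, b = 1.000.
sin(ω/2) = (a − b)/(a + b) = 1.137/3.137 = 0.3625, so ω = 2 arcsin(0.3625) ≈ 42.5°.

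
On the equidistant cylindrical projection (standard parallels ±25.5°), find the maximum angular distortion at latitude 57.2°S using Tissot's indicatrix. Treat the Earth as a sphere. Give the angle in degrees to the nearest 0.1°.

28.9°

In the equirectangular projection with standard parallel φ₀ = 25.5° (x = Rλ cos φ₀, y = Rφ), meridians are true-scale (h = 1) and the parallel scale is k = cos φ₀ / cos φ.
At 57.2°: h = 1.000, k = 1.666; principal scales a = 1.666, b = 1.000.
sin(ω/2) = (a − b)/(a + b) = 0.6662/2.666 = 0.2499, so ω = 2 arcsin(0.2499) ≈ 28.9°.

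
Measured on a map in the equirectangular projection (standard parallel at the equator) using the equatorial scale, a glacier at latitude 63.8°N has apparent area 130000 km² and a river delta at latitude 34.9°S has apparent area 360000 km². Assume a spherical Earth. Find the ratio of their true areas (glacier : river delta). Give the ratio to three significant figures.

0.194

Plate carrée has h = 1 and k = sec φ, giving areal scale sec φ; true area = (apparent area) · cos φ.
True area of glacier: 130000 × cos(63.8°) = 130000 × 0.4415 = 57400 km².
True area of river delta: 360000 × cos(34.9°) = 360000 × 0.8202 = 295300 km².
Ratio = 57400 / 295300 ≈ 0.194.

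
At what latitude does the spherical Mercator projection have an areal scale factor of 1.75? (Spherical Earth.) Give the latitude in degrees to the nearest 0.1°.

Mercator areal scale is sec²φ.
sec²φ = 1.75  ⇒  cos²φ = 0.5714  ⇒  cos φ = 0.7559.
φ = arccos(0.7559) ≈ 40.9°.

40.9°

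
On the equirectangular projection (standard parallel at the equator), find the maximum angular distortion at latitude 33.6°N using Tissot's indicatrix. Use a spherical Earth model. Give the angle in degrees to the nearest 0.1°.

10.5°

For the equirectangular projection with φ₀ = 0 (plate carrée), h = 1 along meridians and k = sec φ along parallels.
At 33.6°: h = 1.000, k = 1.201; principal scales a = 1.201, b = 1.000.
sin(ω/2) = (a − b)/(a + b) = 0.2006/2.201 = 0.09115, so ω = 2 arcsin(0.09115) ≈ 10.5°.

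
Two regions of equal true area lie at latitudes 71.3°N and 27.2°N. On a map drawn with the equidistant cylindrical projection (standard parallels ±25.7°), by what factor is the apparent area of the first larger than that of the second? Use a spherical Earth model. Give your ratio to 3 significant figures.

2.77

With standard parallel φ₀ = 25.7°, the equirectangular projection gives x = Rλ cos φ₀, y = Rφ, so h = 1 and k = cos 25.7° / cos φ.
Areal scale at 71.3°: h·k = 1.000 × 2.810 = 2.810.
Areal scale at 27.2°: h·k = 1.000 × 1.013 = 1.013.
Ratio = 2.810/1.013 ≈ 2.77.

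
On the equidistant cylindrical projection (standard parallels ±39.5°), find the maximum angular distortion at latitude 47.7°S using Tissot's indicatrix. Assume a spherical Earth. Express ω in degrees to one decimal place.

7.8°

With standard parallel φ₀ = 39.5°, the equirectangular projection gives x = Rλ cos φ₀, y = Rφ, so h = 1 and k = cos 39.5° / cos φ.
At 47.7°: h = 1.000, k = 1.147; principal scales a = 1.147, b = 1.000.
sin(ω/2) = (a − b)/(a + b) = 0.1465/2.147 = 0.06826, so ω = 2 arcsin(0.06826) ≈ 7.8°.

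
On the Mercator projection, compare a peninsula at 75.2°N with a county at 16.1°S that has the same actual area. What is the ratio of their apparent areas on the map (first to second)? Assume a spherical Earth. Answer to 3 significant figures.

Mercator areal scale is sec²φ.
At 75.2°: sec²(75.2°) = 1/0.2554² = 15.33.
At 16.1°: sec²(16.1°) = 1/0.9608² = 1.083.
Ratio = 15.33/1.083 = cos²(16.1°)/cos²(75.2°) ≈ 14.1.

14.1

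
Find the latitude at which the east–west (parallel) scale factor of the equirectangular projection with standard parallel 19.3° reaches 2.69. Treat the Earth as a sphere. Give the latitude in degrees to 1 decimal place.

69.5°

The equidistant cylindrical projection with φ₀ = 19.3° has h = 1 (meridians true) and k = cos φ₀ / cos φ along parallels.
k = cos φ₀ / cos φ = 2.69  ⇒  cos φ = cos 19.3° / 2.69 = 0.3509.
φ = arccos(0.3509) ≈ 69.5°.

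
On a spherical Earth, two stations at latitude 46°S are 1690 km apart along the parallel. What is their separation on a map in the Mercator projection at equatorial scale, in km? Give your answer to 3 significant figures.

2430 km

The Mercator projection is conformal; its linear scale factor is the same in every direction and equals sec φ = 1/cos φ.
Along the parallel, k = sec 46° = 1/0.6947 = 1.440.
Map distance = 1690 × 1.440 ≈ 2430 km.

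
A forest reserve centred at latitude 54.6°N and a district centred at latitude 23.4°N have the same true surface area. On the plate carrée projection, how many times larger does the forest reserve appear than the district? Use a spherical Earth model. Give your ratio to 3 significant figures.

1.58

Plate carrée maps x = Rλ, y = Rφ. The meridian scale is h = 1 and the parallel scale is k = 1/cos φ = sec φ.
Areal scale at 54.6°: h·k = 1.000 × 1.726 = 1.726.
Areal scale at 23.4°: h·k = 1.000 × 1.090 = 1.090.
Ratio = 1.726/1.090 ≈ 1.58.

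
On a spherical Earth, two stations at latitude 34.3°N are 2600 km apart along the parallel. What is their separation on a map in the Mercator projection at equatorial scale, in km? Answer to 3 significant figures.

For Mercator, h = k = sec φ (a conformal cylindrical projection has a single point scale, 1/cos φ).
Along the parallel, k = sec 34.3° = 1/0.8261 = 1.211.
Map distance = 2600 × 1.211 ≈ 3150 km.

3150 km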